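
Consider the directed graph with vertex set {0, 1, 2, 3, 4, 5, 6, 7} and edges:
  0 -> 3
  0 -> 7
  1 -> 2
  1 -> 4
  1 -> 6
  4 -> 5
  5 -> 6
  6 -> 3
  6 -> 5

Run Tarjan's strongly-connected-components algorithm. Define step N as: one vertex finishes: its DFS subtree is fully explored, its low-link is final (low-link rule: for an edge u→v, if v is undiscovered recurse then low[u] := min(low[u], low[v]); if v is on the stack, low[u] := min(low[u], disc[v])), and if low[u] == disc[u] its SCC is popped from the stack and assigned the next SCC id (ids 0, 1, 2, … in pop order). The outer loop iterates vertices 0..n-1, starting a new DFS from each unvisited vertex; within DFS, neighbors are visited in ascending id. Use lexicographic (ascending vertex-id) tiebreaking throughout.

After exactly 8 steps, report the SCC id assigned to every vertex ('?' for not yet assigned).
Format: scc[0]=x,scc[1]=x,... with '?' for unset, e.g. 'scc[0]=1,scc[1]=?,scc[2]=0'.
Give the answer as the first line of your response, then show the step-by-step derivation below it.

scc[0]=2,scc[1]=6,scc[2]=3,scc[3]=0,scc[4]=5,scc[5]=4,scc[6]=4,scc[7]=1

step 1: low=(low[0]=0,low[1]=?,low[2]=?,low[3]=1,low[4]=?,low[5]=?,low[6]=?,low[7]=?); scc=(scc[0]=?,scc[1]=?,scc[2]=?,scc[3]=0,scc[4]=?,scc[5]=?,scc[6]=?,scc[7]=?)
step 2: low=(low[0]=0,low[1]=?,low[2]=?,low[3]=1,low[4]=?,low[5]=?,low[6]=?,low[7]=2); scc=(scc[0]=?,scc[1]=?,scc[2]=?,scc[3]=0,scc[4]=?,scc[5]=?,scc[6]=?,scc[7]=1)
step 3: low=(low[0]=0,low[1]=?,low[2]=?,low[3]=1,low[4]=?,low[5]=?,low[6]=?,low[7]=2); scc=(scc[0]=2,scc[1]=?,scc[2]=?,scc[3]=0,scc[4]=?,scc[5]=?,scc[6]=?,scc[7]=1)
step 4: low=(low[0]=0,low[1]=3,low[2]=4,low[3]=1,low[4]=?,low[5]=?,low[6]=?,low[7]=2); scc=(scc[0]=2,scc[1]=?,scc[2]=3,scc[3]=0,scc[4]=?,scc[5]=?,scc[6]=?,scc[7]=1)
step 5: low=(low[0]=0,low[1]=3,low[2]=4,low[3]=1,low[4]=5,low[5]=6,low[6]=6,low[7]=2); scc=(scc[0]=2,scc[1]=?,scc[2]=3,scc[3]=0,scc[4]=?,scc[5]=?,scc[6]=?,scc[7]=1)
step 6: low=(low[0]=0,low[1]=3,low[2]=4,low[3]=1,low[4]=5,low[5]=6,low[6]=6,low[7]=2); scc=(scc[0]=2,scc[1]=?,scc[2]=3,scc[3]=0,scc[4]=?,scc[5]=4,scc[6]=4,scc[7]=1)
step 7: low=(low[0]=0,low[1]=3,low[2]=4,low[3]=1,low[4]=5,low[5]=6,low[6]=6,low[7]=2); scc=(scc[0]=2,scc[1]=?,scc[2]=3,scc[3]=0,scc[4]=5,scc[5]=4,scc[6]=4,scc[7]=1)
step 8: low=(low[0]=0,low[1]=3,low[2]=4,low[3]=1,low[4]=5,low[5]=6,low[6]=6,low[7]=2); scc=(scc[0]=2,scc[1]=6,scc[2]=3,scc[3]=0,scc[4]=5,scc[5]=4,scc[6]=4,scc[7]=1)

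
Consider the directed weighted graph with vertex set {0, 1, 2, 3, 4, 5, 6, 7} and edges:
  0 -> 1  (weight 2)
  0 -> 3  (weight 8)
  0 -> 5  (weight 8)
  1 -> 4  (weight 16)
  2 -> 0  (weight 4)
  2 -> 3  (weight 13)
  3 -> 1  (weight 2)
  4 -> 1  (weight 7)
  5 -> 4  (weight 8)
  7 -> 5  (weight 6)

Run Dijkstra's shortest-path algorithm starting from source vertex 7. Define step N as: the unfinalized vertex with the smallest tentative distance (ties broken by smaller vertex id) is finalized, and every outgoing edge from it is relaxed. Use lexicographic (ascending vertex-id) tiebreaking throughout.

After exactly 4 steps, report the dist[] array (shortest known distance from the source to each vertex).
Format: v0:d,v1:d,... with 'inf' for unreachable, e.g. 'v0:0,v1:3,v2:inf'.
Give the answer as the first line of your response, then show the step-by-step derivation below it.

v0:inf,v1:21,v2:inf,v3:inf,v4:14,v5:6,v6:inf,v7:0

step 1: dist = v0:inf,v1:inf,v2:inf,v3:inf,v4:inf,v5:6,v6:inf,v7:0
step 2: dist = v0:inf,v1:inf,v2:inf,v3:inf,v4:14,v5:6,v6:inf,v7:0
step 3: dist = v0:inf,v1:21,v2:inf,v3:inf,v4:14,v5:6,v6:inf,v7:0
step 4: dist = v0:inf,v1:21,v2:inf,v3:inf,v4:14,v5:6,v6:inf,v7:0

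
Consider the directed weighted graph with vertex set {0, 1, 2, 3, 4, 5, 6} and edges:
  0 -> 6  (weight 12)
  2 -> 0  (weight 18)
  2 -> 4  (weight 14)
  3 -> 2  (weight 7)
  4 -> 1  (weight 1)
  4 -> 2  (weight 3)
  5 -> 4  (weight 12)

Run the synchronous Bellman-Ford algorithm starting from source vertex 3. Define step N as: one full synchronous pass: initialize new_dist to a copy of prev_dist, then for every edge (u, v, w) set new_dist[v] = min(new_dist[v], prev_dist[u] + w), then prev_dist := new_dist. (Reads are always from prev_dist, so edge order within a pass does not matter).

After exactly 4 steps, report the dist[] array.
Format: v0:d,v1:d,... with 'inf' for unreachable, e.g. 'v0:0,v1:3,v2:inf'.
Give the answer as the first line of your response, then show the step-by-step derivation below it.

v0:25,v1:22,v2:7,v3:0,v4:21,v5:inf,v6:37

step 1: dist = v0:inf,v1:inf,v2:7,v3:0,v4:inf,v5:inf,v6:inf
step 2: dist = v0:25,v1:inf,v2:7,v3:0,v4:21,v5:inf,v6:inf
step 3: dist = v0:25,v1:22,v2:7,v3:0,v4:21,v5:inf,v6:37
step 4: dist = v0:25,v1:22,v2:7,v3:0,v4:21,v5:inf,v6:37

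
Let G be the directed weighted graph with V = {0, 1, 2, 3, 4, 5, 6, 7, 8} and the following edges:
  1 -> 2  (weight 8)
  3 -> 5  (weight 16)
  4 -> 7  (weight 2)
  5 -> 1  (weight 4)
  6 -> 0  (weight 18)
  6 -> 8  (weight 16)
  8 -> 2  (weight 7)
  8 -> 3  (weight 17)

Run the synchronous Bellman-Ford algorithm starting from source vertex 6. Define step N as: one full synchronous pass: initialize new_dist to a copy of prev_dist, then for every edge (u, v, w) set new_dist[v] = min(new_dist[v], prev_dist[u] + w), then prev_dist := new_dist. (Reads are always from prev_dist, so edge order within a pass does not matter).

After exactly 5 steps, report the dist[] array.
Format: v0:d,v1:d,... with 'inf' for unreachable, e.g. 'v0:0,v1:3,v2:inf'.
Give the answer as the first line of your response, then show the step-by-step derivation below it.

v0:18,v1:53,v2:23,v3:33,v4:inf,v5:49,v6:0,v7:inf,v8:16

step 1: dist = v0:18,v1:inf,v2:inf,v3:inf,v4:inf,v5:inf,v6:0,v7:inf,v8:16
step 2: dist = v0:18,v1:inf,v2:23,v3:33,v4:inf,v5:inf,v6:0,v7:inf,v8:16
step 3: dist = v0:18,v1:inf,v2:23,v3:33,v4:inf,v5:49,v6:0,v7:inf,v8:16
step 4: dist = v0:18,v1:53,v2:23,v3:33,v4:inf,v5:49,v6:0,v7:inf,v8:16
step 5: dist = v0:18,v1:53,v2:23,v3:33,v4:inf,v5:49,v6:0,v7:inf,v8:16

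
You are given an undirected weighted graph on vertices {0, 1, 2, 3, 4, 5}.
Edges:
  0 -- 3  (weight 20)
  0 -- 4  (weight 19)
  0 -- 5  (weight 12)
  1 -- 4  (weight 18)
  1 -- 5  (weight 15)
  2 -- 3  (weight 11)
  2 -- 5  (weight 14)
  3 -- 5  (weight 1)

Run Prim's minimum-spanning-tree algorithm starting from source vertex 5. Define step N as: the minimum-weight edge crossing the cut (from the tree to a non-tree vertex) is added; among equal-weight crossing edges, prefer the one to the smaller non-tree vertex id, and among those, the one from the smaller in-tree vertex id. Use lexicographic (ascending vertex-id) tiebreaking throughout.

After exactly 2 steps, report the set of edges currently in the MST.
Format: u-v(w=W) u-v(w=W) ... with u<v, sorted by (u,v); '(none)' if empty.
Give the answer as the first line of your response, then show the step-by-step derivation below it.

2-3(w=11) 3-5(w=1)

step 1: add edge 3-5 (w=1); MST = {3-5(w=1)}
step 2: add edge 2-3 (w=11); MST = {2-3(w=11) 3-5(w=1)}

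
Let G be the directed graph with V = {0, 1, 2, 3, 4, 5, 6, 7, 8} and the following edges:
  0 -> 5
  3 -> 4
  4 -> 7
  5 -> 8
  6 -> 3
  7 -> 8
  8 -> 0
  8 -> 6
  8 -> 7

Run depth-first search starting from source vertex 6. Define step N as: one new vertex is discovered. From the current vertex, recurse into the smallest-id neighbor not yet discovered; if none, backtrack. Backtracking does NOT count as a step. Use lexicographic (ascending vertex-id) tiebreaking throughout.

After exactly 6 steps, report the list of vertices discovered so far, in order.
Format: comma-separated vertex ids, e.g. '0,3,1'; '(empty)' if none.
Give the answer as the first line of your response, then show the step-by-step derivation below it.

6,3,4,7,8,0

step 1: discover 6; path=6; order=6
step 2: discover 3; path=6>3; order=6,3
step 3: discover 4; path=6>3>4; order=6,3,4
step 4: discover 7; path=6>3>4>7; order=6,3,4,7
step 5: discover 8; path=6>3>4>7>8; order=6,3,4,7,8
step 6: discover 0; path=6>3>4>7>8>0; order=6,3,4,7,8,0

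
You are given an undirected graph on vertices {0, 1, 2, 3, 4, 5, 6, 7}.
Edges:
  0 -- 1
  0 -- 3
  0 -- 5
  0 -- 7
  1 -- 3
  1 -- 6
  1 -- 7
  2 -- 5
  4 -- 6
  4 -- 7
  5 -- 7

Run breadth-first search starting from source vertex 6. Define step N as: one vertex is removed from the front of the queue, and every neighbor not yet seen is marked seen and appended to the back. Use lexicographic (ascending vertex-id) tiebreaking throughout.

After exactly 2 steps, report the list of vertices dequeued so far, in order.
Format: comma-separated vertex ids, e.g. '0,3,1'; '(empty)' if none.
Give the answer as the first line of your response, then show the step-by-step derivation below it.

6,1

step 1: dequeue 6; queue=[1,4]; order=6
step 2: dequeue 1; queue=[4,0,3,7]; order=6,1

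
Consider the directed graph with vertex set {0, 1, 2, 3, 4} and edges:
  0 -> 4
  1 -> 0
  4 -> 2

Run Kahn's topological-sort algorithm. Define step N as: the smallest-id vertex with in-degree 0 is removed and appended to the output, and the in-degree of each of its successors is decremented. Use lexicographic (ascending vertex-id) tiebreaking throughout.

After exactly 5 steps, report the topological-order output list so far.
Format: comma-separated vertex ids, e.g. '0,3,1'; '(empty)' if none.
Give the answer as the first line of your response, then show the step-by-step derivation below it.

1,0,3,4,2

step 1: output 1; order=[1]; indeg=(0,0,1,0,1)
step 2: output 0; order=[1,0]; indeg=(0,0,1,0,0)
step 3: output 3; order=[1,0,3]; indeg=(0,0,1,0,0)
step 4: output 4; order=[1,0,3,4]; indeg=(0,0,0,0,0)
step 5: output 2; order=[1,0,3,4,2]; indeg=(0,0,0,0,0)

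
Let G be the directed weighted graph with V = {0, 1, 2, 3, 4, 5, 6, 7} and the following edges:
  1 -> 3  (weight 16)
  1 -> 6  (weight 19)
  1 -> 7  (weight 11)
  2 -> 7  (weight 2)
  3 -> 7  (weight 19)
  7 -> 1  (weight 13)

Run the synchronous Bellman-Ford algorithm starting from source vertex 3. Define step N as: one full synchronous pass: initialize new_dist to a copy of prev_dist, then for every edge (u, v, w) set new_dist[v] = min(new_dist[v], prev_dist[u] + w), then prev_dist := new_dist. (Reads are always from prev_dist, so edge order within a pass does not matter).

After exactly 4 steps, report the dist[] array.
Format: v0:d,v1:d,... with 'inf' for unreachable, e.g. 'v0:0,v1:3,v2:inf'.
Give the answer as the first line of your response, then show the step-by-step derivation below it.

v0:inf,v1:32,v2:inf,v3:0,v4:inf,v5:inf,v6:51,v7:19

step 1: dist = v0:inf,v1:inf,v2:inf,v3:0,v4:inf,v5:inf,v6:inf,v7:19
step 2: dist = v0:inf,v1:32,v2:inf,v3:0,v4:inf,v5:inf,v6:inf,v7:19
step 3: dist = v0:inf,v1:32,v2:inf,v3:0,v4:inf,v5:inf,v6:51,v7:19
step 4: dist = v0:inf,v1:32,v2:inf,v3:0,v4:inf,v5:inf,v6:51,v7:19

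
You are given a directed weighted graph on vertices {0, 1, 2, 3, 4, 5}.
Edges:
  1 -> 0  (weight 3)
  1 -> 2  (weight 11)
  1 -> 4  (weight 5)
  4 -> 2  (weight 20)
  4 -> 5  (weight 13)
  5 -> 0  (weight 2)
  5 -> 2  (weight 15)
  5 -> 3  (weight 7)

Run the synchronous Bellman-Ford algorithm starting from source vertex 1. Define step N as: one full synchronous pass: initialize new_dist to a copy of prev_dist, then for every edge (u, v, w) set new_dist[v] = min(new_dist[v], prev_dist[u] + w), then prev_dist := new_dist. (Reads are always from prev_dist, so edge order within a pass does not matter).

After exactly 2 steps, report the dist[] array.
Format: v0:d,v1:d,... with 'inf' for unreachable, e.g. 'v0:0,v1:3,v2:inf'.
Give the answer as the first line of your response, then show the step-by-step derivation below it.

v0:3,v1:0,v2:11,v3:inf,v4:5,v5:18

step 1: dist = v0:3,v1:0,v2:11,v3:inf,v4:5,v5:inf
step 2: dist = v0:3,v1:0,v2:11,v3:inf,v4:5,v5:18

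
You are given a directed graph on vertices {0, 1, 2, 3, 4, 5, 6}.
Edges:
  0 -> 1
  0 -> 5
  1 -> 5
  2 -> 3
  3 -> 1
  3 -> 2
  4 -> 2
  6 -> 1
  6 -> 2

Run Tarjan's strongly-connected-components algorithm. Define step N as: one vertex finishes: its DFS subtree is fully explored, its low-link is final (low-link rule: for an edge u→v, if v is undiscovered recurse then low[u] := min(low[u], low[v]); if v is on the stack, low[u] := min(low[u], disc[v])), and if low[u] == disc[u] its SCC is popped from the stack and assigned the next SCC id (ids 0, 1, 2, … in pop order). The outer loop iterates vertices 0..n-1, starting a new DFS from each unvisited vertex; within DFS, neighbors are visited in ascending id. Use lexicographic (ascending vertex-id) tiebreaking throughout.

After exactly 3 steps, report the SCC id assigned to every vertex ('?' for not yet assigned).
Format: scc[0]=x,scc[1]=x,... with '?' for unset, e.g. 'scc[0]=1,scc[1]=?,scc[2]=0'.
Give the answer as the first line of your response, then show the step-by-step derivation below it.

scc[0]=2,scc[1]=1,scc[2]=?,scc[3]=?,scc[4]=?,scc[5]=0,scc[6]=?

step 1: low=(low[0]=0,low[1]=1,low[2]=?,low[3]=?,low[4]=?,low[5]=2,low[6]=?); scc=(scc[0]=?,scc[1]=?,scc[2]=?,scc[3]=?,scc[4]=?,scc[5]=0,scc[6]=?)
step 2: low=(low[0]=0,low[1]=1,low[2]=?,low[3]=?,low[4]=?,low[5]=2,low[6]=?); scc=(scc[0]=?,scc[1]=1,scc[2]=?,scc[3]=?,scc[4]=?,scc[5]=0,scc[6]=?)
step 3: low=(low[0]=0,low[1]=1,low[2]=?,low[3]=?,low[4]=?,low[5]=2,low[6]=?); scc=(scc[0]=2,scc[1]=1,scc[2]=?,scc[3]=?,scc[4]=?,scc[5]=0,scc[6]=?)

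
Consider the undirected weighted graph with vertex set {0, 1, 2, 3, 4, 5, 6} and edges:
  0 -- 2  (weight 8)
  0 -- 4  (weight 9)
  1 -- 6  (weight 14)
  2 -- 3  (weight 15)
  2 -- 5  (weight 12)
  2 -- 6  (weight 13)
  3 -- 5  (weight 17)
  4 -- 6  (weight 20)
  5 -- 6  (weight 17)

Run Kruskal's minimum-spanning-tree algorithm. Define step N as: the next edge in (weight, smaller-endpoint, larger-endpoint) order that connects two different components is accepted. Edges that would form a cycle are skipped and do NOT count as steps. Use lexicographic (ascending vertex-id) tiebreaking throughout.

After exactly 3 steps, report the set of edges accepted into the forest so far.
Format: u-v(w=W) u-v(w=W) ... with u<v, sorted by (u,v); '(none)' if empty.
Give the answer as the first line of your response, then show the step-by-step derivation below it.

0-2(w=8) 0-4(w=9) 2-5(w=12)

step 1: add edge 0-2 (w=8); MST = {0-2(w=8)}
step 2: add edge 0-4 (w=9); MST = {0-2(w=8) 0-4(w=9)}
step 3: add edge 2-5 (w=12); MST = {0-2(w=8) 0-4(w=9) 2-5(w=12)}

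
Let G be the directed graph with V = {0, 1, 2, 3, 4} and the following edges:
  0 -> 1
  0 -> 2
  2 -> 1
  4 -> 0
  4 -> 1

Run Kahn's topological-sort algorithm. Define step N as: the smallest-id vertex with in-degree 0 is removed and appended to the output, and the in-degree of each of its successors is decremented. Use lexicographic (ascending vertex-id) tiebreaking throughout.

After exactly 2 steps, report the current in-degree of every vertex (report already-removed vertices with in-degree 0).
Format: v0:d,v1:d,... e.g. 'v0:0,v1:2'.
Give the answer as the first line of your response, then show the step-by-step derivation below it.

v0:0,v1:2,v2:1,v3:0,v4:0

step 1: output 3; order=[3]; indeg=(1,3,1,0,0)
step 2: output 4; order=[3,4]; indeg=(0,2,1,0,0)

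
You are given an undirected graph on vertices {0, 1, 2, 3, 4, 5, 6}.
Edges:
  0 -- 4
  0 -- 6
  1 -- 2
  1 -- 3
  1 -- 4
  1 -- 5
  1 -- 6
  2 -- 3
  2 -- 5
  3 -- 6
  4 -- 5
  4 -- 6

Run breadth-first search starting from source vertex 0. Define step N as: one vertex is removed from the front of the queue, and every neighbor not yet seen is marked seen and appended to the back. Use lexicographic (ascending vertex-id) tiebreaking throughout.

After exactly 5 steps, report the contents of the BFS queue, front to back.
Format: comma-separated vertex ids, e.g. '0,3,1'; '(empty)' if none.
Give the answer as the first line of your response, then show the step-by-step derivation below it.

3,2

step 1: dequeue 0; queue=[4,6]; order=0
step 2: dequeue 4; queue=[6,1,5]; order=0,4
step 3: dequeue 6; queue=[1,5,3]; order=0,4,6
step 4: dequeue 1; queue=[5,3,2]; order=0,4,6,1
step 5: dequeue 5; queue=[3,2]; order=0,4,6,1,5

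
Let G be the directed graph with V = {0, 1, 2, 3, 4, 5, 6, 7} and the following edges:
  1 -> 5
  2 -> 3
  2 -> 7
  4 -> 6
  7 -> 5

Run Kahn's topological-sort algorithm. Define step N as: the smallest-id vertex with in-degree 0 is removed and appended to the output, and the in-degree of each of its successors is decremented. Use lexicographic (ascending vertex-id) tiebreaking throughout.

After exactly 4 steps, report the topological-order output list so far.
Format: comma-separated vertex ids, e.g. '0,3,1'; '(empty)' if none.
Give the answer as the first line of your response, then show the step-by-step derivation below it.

0,1,2,3

step 1: output 0; order=[0]; indeg=(0,0,0,1,0,2,1,1)
step 2: output 1; order=[0,1]; indeg=(0,0,0,1,0,1,1,1)
step 3: output 2; order=[0,1,2]; indeg=(0,0,0,0,0,1,1,0)
step 4: output 3; order=[0,1,2,3]; indeg=(0,0,0,0,0,1,1,0)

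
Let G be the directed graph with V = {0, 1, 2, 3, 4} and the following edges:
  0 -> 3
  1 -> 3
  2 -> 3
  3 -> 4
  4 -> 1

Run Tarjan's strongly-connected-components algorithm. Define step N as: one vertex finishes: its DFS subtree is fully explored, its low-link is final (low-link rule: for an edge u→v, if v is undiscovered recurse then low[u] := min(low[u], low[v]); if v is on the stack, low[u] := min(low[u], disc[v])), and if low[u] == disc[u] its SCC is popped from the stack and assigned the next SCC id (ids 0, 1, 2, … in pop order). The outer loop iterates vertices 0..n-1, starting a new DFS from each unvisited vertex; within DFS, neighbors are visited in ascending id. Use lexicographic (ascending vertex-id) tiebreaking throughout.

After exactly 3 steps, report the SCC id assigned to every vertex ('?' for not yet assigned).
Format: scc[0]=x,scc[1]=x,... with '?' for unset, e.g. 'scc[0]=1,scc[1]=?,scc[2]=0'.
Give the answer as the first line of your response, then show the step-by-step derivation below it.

scc[0]=?,scc[1]=0,scc[2]=?,scc[3]=0,scc[4]=0

step 1: low=(low[0]=0,low[1]=1,low[2]=?,low[3]=1,low[4]=2); scc=(scc[0]=?,scc[1]=?,scc[2]=?,scc[3]=?,scc[4]=?)
step 2: low=(low[0]=0,low[1]=1,low[2]=?,low[3]=1,low[4]=1); scc=(scc[0]=?,scc[1]=?,scc[2]=?,scc[3]=?,scc[4]=?)
step 3: low=(low[0]=0,low[1]=1,low[2]=?,low[3]=1,low[4]=1); scc=(scc[0]=?,scc[1]=0,scc[2]=?,scc[3]=0,scc[4]=0)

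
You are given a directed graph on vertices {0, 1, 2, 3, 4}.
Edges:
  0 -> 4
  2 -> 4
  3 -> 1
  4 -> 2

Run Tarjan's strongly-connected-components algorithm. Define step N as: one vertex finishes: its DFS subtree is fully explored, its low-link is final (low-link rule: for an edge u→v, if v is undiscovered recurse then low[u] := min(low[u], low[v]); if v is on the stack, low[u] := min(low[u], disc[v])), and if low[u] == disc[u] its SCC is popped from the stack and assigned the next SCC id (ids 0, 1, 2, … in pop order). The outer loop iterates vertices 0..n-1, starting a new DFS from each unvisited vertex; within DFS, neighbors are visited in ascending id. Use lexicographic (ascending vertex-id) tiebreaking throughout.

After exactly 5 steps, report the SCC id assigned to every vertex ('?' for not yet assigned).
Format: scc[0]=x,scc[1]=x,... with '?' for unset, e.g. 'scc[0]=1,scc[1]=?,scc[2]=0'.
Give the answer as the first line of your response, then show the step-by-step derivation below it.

scc[0]=1,scc[1]=2,scc[2]=0,scc[3]=3,scc[4]=0

step 1: low=(low[0]=0,low[1]=?,low[2]=1,low[3]=?,low[4]=1); scc=(scc[0]=?,scc[1]=?,scc[2]=?,scc[3]=?,scc[4]=?)
step 2: low=(low[0]=0,low[1]=?,low[2]=1,low[3]=?,low[4]=1); scc=(scc[0]=?,scc[1]=?,scc[2]=0,scc[3]=?,scc[4]=0)
step 3: low=(low[0]=0,low[1]=?,low[2]=1,low[3]=?,low[4]=1); scc=(scc[0]=1,scc[1]=?,scc[2]=0,scc[3]=?,scc[4]=0)
step 4: low=(low[0]=0,low[1]=3,low[2]=1,low[3]=?,low[4]=1); scc=(scc[0]=1,scc[1]=2,scc[2]=0,scc[3]=?,scc[4]=0)
step 5: low=(low[0]=0,low[1]=3,low[2]=1,low[3]=4,low[4]=1); scc=(scc[0]=1,scc[1]=2,scc[2]=0,scc[3]=3,scc[4]=0)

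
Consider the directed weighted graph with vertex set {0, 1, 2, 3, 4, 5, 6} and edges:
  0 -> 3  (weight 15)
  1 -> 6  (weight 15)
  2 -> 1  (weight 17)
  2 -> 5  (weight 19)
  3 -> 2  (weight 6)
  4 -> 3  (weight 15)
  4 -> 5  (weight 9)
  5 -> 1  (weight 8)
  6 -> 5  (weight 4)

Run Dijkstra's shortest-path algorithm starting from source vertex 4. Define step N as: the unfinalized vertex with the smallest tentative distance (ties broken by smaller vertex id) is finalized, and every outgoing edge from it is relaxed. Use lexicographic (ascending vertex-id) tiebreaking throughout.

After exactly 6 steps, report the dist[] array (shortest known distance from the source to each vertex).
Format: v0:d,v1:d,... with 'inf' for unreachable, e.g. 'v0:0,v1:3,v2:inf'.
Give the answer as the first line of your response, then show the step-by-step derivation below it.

v0:inf,v1:17,v2:21,v3:15,v4:0,v5:9,v6:32

step 1: dist = v0:inf,v1:inf,v2:inf,v3:15,v4:0,v5:9,v6:inf
step 2: dist = v0:inf,v1:17,v2:inf,v3:15,v4:0,v5:9,v6:inf
step 3: dist = v0:inf,v1:17,v2:21,v3:15,v4:0,v5:9,v6:inf
step 4: dist = v0:inf,v1:17,v2:21,v3:15,v4:0,v5:9,v6:32
step 5: dist = v0:inf,v1:17,v2:21,v3:15,v4:0,v5:9,v6:32
step 6: dist = v0:inf,v1:17,v2:21,v3:15,v4:0,v5:9,v6:32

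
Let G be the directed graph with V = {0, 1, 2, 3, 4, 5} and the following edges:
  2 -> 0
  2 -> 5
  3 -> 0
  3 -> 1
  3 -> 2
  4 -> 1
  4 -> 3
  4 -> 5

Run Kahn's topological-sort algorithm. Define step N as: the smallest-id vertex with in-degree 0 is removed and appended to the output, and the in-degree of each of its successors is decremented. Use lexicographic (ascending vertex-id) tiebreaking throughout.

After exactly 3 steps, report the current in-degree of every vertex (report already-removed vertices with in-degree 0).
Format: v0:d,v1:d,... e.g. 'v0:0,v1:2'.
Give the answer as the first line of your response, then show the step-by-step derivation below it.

v0:1,v1:0,v2:0,v3:0,v4:0,v5:1

step 1: output 4; order=[4]; indeg=(2,1,1,0,0,1)
step 2: output 3; order=[4,3]; indeg=(1,0,0,0,0,1)
step 3: output 1; order=[4,3,1]; indeg=(1,0,0,0,0,1)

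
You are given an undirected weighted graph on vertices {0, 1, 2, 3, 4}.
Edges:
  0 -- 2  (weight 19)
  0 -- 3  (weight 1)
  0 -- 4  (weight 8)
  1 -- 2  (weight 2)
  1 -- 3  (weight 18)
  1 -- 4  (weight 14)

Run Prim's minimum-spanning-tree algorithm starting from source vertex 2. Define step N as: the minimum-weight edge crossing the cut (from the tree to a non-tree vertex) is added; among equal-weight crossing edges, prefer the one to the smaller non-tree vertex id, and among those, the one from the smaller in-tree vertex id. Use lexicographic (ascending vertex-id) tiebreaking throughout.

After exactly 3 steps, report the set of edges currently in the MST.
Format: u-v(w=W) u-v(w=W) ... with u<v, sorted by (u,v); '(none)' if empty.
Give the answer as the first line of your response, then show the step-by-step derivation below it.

0-4(w=8) 1-2(w=2) 1-4(w=14)

step 1: add edge 1-2 (w=2); MST = {1-2(w=2)}
step 2: add edge 1-4 (w=14); MST = {1-2(w=2) 1-4(w=14)}
step 3: add edge 0-4 (w=8); MST = {0-4(w=8) 1-2(w=2) 1-4(w=14)}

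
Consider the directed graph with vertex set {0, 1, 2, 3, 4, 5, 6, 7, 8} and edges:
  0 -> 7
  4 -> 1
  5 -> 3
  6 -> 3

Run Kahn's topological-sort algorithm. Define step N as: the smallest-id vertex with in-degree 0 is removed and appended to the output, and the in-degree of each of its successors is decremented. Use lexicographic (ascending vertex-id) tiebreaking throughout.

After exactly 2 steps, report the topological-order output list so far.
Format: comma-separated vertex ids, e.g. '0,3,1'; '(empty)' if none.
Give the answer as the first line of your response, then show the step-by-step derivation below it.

0,2

step 1: output 0; order=[0]; indeg=(0,1,0,2,0,0,0,0,0)
step 2: output 2; order=[0,2]; indeg=(0,1,0,2,0,0,0,0,0)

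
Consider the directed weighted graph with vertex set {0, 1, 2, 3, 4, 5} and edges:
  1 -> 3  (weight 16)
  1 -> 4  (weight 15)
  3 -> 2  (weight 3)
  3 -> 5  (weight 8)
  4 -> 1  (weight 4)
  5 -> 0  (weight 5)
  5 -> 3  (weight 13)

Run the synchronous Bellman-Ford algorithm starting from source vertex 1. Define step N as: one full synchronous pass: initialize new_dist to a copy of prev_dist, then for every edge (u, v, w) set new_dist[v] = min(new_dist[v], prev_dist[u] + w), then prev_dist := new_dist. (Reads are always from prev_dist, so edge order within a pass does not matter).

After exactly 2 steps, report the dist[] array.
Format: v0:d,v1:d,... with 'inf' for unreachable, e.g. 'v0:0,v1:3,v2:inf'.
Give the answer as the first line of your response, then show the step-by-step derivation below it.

v0:inf,v1:0,v2:19,v3:16,v4:15,v5:24

step 1: dist = v0:inf,v1:0,v2:inf,v3:16,v4:15,v5:inf
step 2: dist = v0:inf,v1:0,v2:19,v3:16,v4:15,v5:24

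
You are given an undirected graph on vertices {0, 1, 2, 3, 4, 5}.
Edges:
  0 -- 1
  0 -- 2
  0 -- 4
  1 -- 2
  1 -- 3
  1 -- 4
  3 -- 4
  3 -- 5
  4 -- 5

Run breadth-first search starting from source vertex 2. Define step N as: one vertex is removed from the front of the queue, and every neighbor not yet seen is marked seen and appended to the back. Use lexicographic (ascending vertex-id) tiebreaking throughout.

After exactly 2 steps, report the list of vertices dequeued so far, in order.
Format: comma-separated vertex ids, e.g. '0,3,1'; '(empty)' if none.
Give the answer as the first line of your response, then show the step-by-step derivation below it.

2,0

step 1: dequeue 2; queue=[0,1]; order=2
step 2: dequeue 0; queue=[1,4]; order=2,0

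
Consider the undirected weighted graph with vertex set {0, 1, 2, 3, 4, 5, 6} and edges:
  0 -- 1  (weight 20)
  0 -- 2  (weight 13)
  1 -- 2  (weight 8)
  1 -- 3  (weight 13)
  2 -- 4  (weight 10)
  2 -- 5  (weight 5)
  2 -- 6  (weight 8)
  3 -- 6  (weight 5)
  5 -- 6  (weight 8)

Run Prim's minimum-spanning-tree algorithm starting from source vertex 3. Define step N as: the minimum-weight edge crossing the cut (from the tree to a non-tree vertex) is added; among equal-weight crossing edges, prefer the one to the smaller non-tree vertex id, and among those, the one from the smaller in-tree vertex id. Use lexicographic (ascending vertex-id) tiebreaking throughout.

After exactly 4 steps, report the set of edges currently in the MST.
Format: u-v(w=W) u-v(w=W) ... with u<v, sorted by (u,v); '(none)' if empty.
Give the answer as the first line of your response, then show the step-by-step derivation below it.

1-2(w=8) 2-5(w=5) 2-6(w=8) 3-6(w=5)

step 1: add edge 3-6 (w=5); MST = {3-6(w=5)}
step 2: add edge 2-6 (w=8); MST = {2-6(w=8) 3-6(w=5)}
step 3: add edge 2-5 (w=5); MST = {2-5(w=5) 2-6(w=8) 3-6(w=5)}
step 4: add edge 1-2 (w=8); MST = {1-2(w=8) 2-5(w=5) 2-6(w=8) 3-6(w=5)}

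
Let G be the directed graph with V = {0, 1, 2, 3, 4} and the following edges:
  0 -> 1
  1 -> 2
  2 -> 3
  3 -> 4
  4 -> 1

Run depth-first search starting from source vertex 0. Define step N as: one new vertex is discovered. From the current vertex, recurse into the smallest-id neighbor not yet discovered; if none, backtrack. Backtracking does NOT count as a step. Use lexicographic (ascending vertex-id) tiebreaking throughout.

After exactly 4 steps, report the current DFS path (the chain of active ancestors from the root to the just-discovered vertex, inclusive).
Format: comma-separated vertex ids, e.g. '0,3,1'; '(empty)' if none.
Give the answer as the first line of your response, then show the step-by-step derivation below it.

0,1,2,3

step 1: discover 0; path=0; order=0
step 2: discover 1; path=0>1; order=0,1
step 3: discover 2; path=0>1>2; order=0,1,2
step 4: discover 3; path=0>1>2>3; order=0,1,2,3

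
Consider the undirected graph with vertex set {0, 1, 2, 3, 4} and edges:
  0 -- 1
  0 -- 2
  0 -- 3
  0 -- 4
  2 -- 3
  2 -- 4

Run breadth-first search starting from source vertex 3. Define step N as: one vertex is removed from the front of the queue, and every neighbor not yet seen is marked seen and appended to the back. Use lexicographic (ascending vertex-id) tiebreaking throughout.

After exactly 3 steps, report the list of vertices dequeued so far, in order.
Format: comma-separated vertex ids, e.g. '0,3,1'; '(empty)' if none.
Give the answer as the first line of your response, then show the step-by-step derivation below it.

3,0,2

step 1: dequeue 3; queue=[0,2]; order=3
step 2: dequeue 0; queue=[2,1,4]; order=3,0
step 3: dequeue 2; queue=[1,4]; order=3,0,2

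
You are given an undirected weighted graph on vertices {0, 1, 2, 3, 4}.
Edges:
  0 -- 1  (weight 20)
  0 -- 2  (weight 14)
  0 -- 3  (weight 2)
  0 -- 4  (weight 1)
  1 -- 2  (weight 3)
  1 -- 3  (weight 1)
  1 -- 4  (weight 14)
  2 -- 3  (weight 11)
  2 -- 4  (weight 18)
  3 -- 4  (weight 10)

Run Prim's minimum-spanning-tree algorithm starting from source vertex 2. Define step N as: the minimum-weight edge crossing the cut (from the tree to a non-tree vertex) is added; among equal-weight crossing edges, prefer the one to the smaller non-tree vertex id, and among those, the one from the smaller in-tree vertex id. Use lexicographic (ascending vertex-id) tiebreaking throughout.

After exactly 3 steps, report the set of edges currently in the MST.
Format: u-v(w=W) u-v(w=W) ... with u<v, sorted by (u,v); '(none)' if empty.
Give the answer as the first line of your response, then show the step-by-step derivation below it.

0-3(w=2) 1-2(w=3) 1-3(w=1)

step 1: add edge 1-2 (w=3); MST = {1-2(w=3)}
step 2: add edge 1-3 (w=1); MST = {1-2(w=3) 1-3(w=1)}
step 3: add edge 0-3 (w=2); MST = {0-3(w=2) 1-2(w=3) 1-3(w=1)}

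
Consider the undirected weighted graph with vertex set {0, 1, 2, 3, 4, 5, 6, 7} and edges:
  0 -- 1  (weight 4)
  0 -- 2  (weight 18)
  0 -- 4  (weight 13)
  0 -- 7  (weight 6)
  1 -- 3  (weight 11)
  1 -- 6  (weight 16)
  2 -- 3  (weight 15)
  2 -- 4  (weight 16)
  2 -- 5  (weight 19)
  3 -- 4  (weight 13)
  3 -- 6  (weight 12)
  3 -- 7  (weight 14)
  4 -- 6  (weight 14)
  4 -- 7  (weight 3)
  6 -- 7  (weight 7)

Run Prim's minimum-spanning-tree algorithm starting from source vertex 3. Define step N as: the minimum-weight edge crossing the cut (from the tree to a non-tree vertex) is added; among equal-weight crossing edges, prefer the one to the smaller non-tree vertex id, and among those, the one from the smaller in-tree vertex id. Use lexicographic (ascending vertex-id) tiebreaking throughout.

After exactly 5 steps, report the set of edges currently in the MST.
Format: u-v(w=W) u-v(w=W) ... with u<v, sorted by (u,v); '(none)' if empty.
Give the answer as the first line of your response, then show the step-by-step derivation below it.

0-1(w=4) 0-7(w=6) 1-3(w=11) 4-7(w=3) 6-7(w=7)

step 1: add edge 1-3 (w=11); MST = {1-3(w=11)}
step 2: add edge 0-1 (w=4); MST = {0-1(w=4) 1-3(w=11)}
step 3: add edge 0-7 (w=6); MST = {0-1(w=4) 0-7(w=6) 1-3(w=11)}
step 4: add edge 4-7 (w=3); MST = {0-1(w=4) 0-7(w=6) 1-3(w=11) 4-7(w=3)}
step 5: add edge 6-7 (w=7); MST = {0-1(w=4) 0-7(w=6) 1-3(w=11) 4-7(w=3) 6-7(w=7)}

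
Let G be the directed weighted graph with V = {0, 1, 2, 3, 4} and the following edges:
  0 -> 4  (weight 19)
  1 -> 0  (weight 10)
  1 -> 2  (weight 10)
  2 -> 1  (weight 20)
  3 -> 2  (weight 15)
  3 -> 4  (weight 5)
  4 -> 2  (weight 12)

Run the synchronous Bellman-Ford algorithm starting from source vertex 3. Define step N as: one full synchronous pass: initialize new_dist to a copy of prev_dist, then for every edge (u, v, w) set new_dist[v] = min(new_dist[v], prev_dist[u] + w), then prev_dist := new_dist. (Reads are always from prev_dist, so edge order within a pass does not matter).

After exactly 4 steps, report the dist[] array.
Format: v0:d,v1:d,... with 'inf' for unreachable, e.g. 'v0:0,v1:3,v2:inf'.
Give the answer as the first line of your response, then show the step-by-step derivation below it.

v0:45,v1:35,v2:15,v3:0,v4:5

step 1: dist = v0:inf,v1:inf,v2:15,v3:0,v4:5
step 2: dist = v0:inf,v1:35,v2:15,v3:0,v4:5
step 3: dist = v0:45,v1:35,v2:15,v3:0,v4:5
step 4: dist = v0:45,v1:35,v2:15,v3:0,v4:5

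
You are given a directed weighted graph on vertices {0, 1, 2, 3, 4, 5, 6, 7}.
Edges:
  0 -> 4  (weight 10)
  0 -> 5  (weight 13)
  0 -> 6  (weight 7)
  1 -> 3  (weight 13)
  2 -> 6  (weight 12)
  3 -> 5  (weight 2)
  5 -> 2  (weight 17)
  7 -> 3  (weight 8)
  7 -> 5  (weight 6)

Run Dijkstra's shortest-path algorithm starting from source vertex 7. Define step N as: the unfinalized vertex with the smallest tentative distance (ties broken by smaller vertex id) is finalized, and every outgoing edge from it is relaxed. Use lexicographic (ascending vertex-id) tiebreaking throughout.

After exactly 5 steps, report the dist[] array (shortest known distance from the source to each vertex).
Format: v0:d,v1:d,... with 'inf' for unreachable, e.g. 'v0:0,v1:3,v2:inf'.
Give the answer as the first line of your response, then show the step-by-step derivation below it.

v0:inf,v1:inf,v2:23,v3:8,v4:inf,v5:6,v6:35,v7:0

step 1: dist = v0:inf,v1:inf,v2:inf,v3:8,v4:inf,v5:6,v6:inf,v7:0
step 2: dist = v0:inf,v1:inf,v2:23,v3:8,v4:inf,v5:6,v6:inf,v7:0
step 3: dist = v0:inf,v1:inf,v2:23,v3:8,v4:inf,v5:6,v6:inf,v7:0
step 4: dist = v0:inf,v1:inf,v2:23,v3:8,v4:inf,v5:6,v6:35,v7:0
step 5: dist = v0:inf,v1:inf,v2:23,v3:8,v4:inf,v5:6,v6:35,v7:0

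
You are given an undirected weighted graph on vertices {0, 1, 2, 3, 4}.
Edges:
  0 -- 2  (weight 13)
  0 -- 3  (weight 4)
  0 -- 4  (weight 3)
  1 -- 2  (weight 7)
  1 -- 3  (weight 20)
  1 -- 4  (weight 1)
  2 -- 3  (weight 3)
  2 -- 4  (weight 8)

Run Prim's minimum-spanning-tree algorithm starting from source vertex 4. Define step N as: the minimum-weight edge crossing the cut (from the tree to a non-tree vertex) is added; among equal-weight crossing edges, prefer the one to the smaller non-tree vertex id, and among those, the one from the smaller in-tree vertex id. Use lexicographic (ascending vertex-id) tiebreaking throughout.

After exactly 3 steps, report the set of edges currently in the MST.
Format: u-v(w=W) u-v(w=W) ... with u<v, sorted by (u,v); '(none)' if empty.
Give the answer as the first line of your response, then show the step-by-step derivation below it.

0-3(w=4) 0-4(w=3) 1-4(w=1)

step 1: add edge 1-4 (w=1); MST = {1-4(w=1)}
step 2: add edge 0-4 (w=3); MST = {0-4(w=3) 1-4(w=1)}
step 3: add edge 0-3 (w=4); MST = {0-3(w=4) 0-4(w=3) 1-4(w=1)}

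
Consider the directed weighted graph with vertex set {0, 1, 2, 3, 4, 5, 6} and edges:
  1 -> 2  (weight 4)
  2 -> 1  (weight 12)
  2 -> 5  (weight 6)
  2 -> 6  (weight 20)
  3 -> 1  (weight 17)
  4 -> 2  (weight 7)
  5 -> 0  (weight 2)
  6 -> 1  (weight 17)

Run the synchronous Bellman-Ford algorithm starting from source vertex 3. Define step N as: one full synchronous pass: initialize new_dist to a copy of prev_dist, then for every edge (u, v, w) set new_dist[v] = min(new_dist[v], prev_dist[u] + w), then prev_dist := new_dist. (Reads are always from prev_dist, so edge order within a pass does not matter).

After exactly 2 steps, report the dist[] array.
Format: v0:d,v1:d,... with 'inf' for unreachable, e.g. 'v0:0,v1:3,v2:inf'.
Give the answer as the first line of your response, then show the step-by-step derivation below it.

v0:inf,v1:17,v2:21,v3:0,v4:inf,v5:inf,v6:inf

step 1: dist = v0:inf,v1:17,v2:inf,v3:0,v4:inf,v5:inf,v6:inf
step 2: dist = v0:inf,v1:17,v2:21,v3:0,v4:inf,v5:inf,v6:inf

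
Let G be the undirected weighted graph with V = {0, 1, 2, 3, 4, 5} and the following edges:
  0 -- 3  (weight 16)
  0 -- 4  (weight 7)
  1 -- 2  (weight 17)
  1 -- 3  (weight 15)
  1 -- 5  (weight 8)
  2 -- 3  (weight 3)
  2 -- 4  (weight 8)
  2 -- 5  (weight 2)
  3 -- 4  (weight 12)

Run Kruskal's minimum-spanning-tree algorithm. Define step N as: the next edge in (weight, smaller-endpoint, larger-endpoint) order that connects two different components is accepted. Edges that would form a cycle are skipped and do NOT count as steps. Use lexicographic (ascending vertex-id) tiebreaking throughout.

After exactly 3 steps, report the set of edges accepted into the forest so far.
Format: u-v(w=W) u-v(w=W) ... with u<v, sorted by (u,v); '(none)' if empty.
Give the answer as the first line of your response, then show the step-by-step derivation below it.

0-4(w=7) 2-3(w=3) 2-5(w=2)

step 1: add edge 2-5 (w=2); MST = {2-5(w=2)}
step 2: add edge 2-3 (w=3); MST = {2-3(w=3) 2-5(w=2)}
step 3: add edge 0-4 (w=7); MST = {0-4(w=7) 2-3(w=3) 2-5(w=2)}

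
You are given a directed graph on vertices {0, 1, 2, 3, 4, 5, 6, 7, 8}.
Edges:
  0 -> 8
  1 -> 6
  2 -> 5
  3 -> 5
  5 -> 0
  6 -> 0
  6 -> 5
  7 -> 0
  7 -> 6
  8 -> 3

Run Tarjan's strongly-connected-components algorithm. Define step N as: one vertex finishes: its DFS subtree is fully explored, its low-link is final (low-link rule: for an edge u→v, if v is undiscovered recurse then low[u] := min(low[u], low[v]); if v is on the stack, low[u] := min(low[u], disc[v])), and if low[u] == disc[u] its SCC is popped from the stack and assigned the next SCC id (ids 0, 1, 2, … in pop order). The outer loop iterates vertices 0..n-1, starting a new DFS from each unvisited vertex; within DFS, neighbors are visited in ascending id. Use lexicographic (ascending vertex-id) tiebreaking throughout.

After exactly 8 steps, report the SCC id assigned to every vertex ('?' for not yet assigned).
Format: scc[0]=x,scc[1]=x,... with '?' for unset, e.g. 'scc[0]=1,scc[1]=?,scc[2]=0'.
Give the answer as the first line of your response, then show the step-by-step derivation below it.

scc[0]=0,scc[1]=2,scc[2]=3,scc[3]=0,scc[4]=4,scc[5]=0,scc[6]=1,scc[7]=?,scc[8]=0

step 1: low=(low[0]=0,low[1]=?,low[2]=?,low[3]=2,low[4]=?,low[5]=0,low[6]=?,low[7]=?,low[8]=1); scc=(scc[0]=?,scc[1]=?,scc[2]=?,scc[3]=?,scc[4]=?,scc[5]=?,scc[6]=?,scc[7]=?,scc[8]=?)
step 2: low=(low[0]=0,low[1]=?,low[2]=?,low[3]=0,low[4]=?,low[5]=0,low[6]=?,low[7]=?,low[8]=1); scc=(scc[0]=?,scc[1]=?,scc[2]=?,scc[3]=?,scc[4]=?,scc[5]=?,scc[6]=?,scc[7]=?,scc[8]=?)
step 3: low=(low[0]=0,low[1]=?,low[2]=?,low[3]=0,low[4]=?,low[5]=0,low[6]=?,low[7]=?,low[8]=0); scc=(scc[0]=?,scc[1]=?,scc[2]=?,scc[3]=?,scc[4]=?,scc[5]=?,scc[6]=?,scc[7]=?,scc[8]=?)
step 4: low=(low[0]=0,low[1]=?,low[2]=?,low[3]=0,low[4]=?,low[5]=0,low[6]=?,low[7]=?,low[8]=0); scc=(scc[0]=0,scc[1]=?,scc[2]=?,scc[3]=0,scc[4]=?,scc[5]=0,scc[6]=?,scc[7]=?,scc[8]=0)
step 5: low=(low[0]=0,low[1]=4,low[2]=?,low[3]=0,low[4]=?,low[5]=0,low[6]=5,low[7]=?,low[8]=0); scc=(scc[0]=0,scc[1]=?,scc[2]=?,scc[3]=0,scc[4]=?,scc[5]=0,scc[6]=1,scc[7]=?,scc[8]=0)
step 6: low=(low[0]=0,low[1]=4,low[2]=?,low[3]=0,low[4]=?,low[5]=0,low[6]=5,low[7]=?,low[8]=0); scc=(scc[0]=0,scc[1]=2,scc[2]=?,scc[3]=0,scc[4]=?,scc[5]=0,scc[6]=1,scc[7]=?,scc[8]=0)
step 7: low=(low[0]=0,low[1]=4,low[2]=6,low[3]=0,low[4]=?,low[5]=0,low[6]=5,low[7]=?,low[8]=0); scc=(scc[0]=0,scc[1]=2,scc[2]=3,scc[3]=0,scc[4]=?,scc[5]=0,scc[6]=1,scc[7]=?,scc[8]=0)
step 8: low=(low[0]=0,low[1]=4,low[2]=6,low[3]=0,low[4]=7,low[5]=0,low[6]=5,low[7]=?,low[8]=0); scc=(scc[0]=0,scc[1]=2,scc[2]=3,scc[3]=0,scc[4]=4,scc[5]=0,scc[6]=1,scc[7]=?,scc[8]=0)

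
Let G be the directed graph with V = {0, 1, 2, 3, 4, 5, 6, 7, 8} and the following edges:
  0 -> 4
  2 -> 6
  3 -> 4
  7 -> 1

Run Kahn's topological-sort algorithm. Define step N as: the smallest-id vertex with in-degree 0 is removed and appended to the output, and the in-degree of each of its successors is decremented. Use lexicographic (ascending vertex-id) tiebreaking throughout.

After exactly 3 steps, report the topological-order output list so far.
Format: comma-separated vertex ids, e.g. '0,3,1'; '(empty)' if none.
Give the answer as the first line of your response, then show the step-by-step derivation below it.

0,2,3

step 1: output 0; order=[0]; indeg=(0,1,0,0,1,0,1,0,0)
step 2: output 2; order=[0,2]; indeg=(0,1,0,0,1,0,0,0,0)
step 3: output 3; order=[0,2,3]; indeg=(0,1,0,0,0,0,0,0,0)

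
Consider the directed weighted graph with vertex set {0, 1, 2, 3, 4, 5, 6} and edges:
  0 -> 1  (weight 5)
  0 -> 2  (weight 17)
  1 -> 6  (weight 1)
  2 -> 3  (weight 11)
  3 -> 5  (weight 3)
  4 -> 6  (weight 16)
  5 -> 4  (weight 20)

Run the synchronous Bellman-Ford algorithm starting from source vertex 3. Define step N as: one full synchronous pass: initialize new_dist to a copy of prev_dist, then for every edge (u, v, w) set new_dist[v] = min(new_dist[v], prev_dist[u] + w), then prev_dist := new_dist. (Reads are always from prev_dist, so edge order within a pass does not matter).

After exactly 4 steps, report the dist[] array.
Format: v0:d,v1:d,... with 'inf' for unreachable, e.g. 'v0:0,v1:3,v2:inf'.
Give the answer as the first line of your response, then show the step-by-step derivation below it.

v0:inf,v1:inf,v2:inf,v3:0,v4:23,v5:3,v6:39

step 1: dist = v0:inf,v1:inf,v2:inf,v3:0,v4:inf,v5:3,v6:inf
step 2: dist = v0:inf,v1:inf,v2:inf,v3:0,v4:23,v5:3,v6:inf
step 3: dist = v0:inf,v1:inf,v2:inf,v3:0,v4:23,v5:3,v6:39
step 4: dist = v0:inf,v1:inf,v2:inf,v3:0,v4:23,v5:3,v6:39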